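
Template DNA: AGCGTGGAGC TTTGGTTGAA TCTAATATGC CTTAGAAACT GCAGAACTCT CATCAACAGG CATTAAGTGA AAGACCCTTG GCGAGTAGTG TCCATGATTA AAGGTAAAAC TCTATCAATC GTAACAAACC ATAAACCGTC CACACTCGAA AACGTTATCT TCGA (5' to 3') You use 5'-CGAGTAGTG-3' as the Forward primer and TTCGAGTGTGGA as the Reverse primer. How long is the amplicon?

69 bp

Scanning the template, CGAGTAGTG occurs at positions 82–90; this primer anneals to the bottom strand there with its 3' end pointing downstream.
The reverse primer's reverse complement is TCCACACTCGAA, which matches the template at positions 139–150.
The product runs from position 82 to position 150, so its length is 150 − 82 + 1 = 69 bp.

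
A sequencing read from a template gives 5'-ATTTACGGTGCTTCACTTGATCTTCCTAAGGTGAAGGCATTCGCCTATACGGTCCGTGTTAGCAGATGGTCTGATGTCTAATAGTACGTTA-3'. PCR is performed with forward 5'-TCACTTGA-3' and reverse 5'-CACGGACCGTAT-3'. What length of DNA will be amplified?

46 bp

The forward primer matches the template at positions 13–20.
Taking the reverse complement of CACGGACCGTAT gives ATACGGTCCGTG, found at positions 47–58 on the template; the primer anneals here to the top strand with its 3' end pointing upstream.
Product length = (reverse-primer end) − (forward-primer start) + 1 = 58 − 13 + 1 = 46 bp.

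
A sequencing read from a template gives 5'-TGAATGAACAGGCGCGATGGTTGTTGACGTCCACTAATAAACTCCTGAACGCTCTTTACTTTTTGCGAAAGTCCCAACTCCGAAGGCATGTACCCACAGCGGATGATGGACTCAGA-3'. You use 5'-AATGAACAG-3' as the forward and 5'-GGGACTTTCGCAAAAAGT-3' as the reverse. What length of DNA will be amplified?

Forward primer AATGAACAG is found on the top strand at positions 3–11.
Taking the reverse complement of GGGACTTTCGCAAAAAGT gives ACTTTTTGCGAAAGTCCC, found at positions 58–75 on the template; the primer anneals here to the top strand with its 3' end pointing upstream.
Product length = (reverse-primer end) − (forward-primer start) + 1 = 75 − 3 + 1 = 73 bp.

73 bp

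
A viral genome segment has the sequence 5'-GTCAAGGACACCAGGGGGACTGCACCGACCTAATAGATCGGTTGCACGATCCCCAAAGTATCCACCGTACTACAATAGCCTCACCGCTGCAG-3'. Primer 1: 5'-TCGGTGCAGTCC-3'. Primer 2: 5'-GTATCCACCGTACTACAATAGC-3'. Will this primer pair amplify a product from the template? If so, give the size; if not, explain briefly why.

No product — the primers' 3' ends point away from each other.

Primer 1 (TCGGTGCAGTCC) has reverse complement GGACTGCACCGA, which matches the top strand at positions 17–28; primer 1 anneals to the top strand there with its 3' end pointing upstream toward position 17.
Primer 2 (GTATCCACCGTACTACAATAGC) matches the top strand directly at positions 58–79; it anneals to the bottom strand with its 3' end pointing downstream toward position 79.
The 3' ends diverge (primer 1 extends toward position 1, primer 2 toward position 92), so the primers never converge on a shared product.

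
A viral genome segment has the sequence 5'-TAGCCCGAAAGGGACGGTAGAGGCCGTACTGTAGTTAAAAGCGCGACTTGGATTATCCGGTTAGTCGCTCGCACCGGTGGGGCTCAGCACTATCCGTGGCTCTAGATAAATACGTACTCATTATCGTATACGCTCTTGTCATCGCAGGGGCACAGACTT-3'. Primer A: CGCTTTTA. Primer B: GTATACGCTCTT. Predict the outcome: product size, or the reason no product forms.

No product — the primers' 3' ends point away from each other.

Primer A (CGCTTTTA) has reverse complement TAAAAGCG, which matches the top strand at positions 36–43; primer A anneals to the top strand there with its 3' end pointing upstream toward position 36.
Primer B (GTATACGCTCTT) matches the top strand directly at positions 126–137; it anneals to the bottom strand with its 3' end pointing downstream toward position 137.
The 3' ends diverge (primer A extends toward position 1, primer B toward position 159), so the primers never converge on a shared product.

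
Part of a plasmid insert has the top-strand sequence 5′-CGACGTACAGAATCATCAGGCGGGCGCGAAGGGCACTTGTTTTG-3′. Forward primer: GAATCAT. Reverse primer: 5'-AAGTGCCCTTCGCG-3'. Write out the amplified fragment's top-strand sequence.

5'-GAATCATCAGGCGGGCGCGAAGGGCACTT-3'

Scanning the template, GAATCAT occurs at positions 10–16; this primer anneals to the bottom strand there with its 3' end pointing downstream.
The reverse primer's reverse complement is CGCGAAGGGCACTT, which matches the template at positions 25–38.
The product is the template from position 10 through 38 (29 bp).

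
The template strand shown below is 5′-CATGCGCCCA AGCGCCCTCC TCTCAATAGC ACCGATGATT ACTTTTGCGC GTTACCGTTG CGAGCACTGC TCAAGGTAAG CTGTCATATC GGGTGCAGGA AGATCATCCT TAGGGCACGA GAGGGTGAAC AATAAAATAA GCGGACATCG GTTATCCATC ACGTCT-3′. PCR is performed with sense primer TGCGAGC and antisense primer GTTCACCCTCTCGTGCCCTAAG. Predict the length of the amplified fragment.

Forward primer TGCGAGC is found on the top strand at positions 59–65.
Reverse complement of the reverse primer: CTTAGGGCACGAGAGGGTGAAC. This occurs on the top strand at positions 109–130.
Product length = (reverse-primer end) − (forward-primer start) + 1 = 130 − 59 + 1 = 72 bp.

72 bp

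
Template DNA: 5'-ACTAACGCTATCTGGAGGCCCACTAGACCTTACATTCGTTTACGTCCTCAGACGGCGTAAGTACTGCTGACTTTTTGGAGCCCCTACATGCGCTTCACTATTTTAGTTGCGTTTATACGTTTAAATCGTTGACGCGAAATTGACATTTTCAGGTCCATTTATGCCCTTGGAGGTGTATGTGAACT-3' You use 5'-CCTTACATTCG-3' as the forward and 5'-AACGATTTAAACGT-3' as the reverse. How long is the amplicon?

103 bp

Forward primer CCTTACATTCG is found on the top strand at positions 28–38.
Reverse complement of the reverse primer: ACGTTTAAATCGTT. This occurs on the top strand at positions 117–130.
Product length = (reverse-primer end) − (forward-primer start) + 1 = 130 − 28 + 1 = 103 bp.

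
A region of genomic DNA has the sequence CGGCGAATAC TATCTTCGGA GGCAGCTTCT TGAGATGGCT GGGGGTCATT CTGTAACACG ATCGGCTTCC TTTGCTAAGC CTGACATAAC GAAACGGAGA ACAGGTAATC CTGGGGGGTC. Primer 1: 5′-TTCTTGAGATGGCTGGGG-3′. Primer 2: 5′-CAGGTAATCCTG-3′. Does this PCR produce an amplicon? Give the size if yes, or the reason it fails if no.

Primer 1 (TTCTTGAGATGGCTGGGG) matches the top strand at positions 27–44 (3' end points downstream).
Primer 2 (CAGGTAATCCTG) also matches the top strand directly, at positions 102–113 — its reverse complement CAGGATTACCTG is not present.
Both primers anneal to the bottom strand with 3' ends pointing the same way, so neither can prime synthesis back toward the other.

No product — both primers anneal to the same strand and extend in the same direction.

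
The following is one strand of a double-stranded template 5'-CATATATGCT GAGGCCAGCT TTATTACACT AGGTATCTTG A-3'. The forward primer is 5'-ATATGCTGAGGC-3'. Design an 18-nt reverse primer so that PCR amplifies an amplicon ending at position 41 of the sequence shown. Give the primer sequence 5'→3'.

The forward primer binds at positions 4–15; the product's 3' end on the top strand is position 41.
The reverse primer anneals to the top strand over positions 24–41, i.e. to TTACACTAGGTATCTTGA.
Its sequence written 5'→3' is the reverse complement: TCAAGATACCTAGTGTAA.

5'-TCAAGATACCTAGTGTAA-3'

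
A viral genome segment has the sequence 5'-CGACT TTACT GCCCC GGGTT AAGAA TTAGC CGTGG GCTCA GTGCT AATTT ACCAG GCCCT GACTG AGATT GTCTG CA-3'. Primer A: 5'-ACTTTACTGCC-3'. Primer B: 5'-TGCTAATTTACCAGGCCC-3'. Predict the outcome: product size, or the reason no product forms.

No product — both primers anneal to the same strand and extend in the same direction.

Primer A (ACTTTACTGCC) matches the top strand at positions 3–13 (3' end points downstream).
Primer B (TGCTAATTTACCAGGCCC) also matches the top strand directly, at positions 42–59 — its reverse complement GGGCCTGGTAAATTAGCA is not present.
Both primers anneal to the bottom strand with 3' ends pointing the same way, so neither can prime synthesis back toward the other.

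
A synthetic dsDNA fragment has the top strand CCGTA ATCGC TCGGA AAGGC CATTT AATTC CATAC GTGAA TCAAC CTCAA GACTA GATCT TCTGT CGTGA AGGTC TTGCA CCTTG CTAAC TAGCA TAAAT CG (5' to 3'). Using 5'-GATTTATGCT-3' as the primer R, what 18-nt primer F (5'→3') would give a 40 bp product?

The reverse primer's reverse complement AGCATAAATC matches the template at positions 92–101, so the product ends at position 101.
A 40 bp product then starts at position 101 − 40 + 1 = 62.
The forward primer is identical to the top strand there: CTGTCGTGAAGGTCTTGC.

5'-CTGTCGTGAAGGTCTTGC-3'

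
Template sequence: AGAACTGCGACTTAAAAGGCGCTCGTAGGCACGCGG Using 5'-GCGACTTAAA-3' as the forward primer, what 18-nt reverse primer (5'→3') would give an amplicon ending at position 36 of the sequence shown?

The forward primer binds at positions 7–16; the product's 3' end on the top strand is position 36.
The reverse primer anneals to the top strand over positions 19–36, i.e. to GCGCTCGTAGGCACGCGG.
Its sequence written 5'→3' is the reverse complement: CCGCGTGCCTACGAGCGC.

5'-CCGCGTGCCTACGAGCGC-3'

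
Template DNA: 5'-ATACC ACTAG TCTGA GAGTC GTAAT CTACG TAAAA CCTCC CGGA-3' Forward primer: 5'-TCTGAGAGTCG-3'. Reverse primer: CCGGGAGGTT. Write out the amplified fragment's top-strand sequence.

5'-TCTGAGAGTCGTAATCTACGTAAAACCTCCCGG-3'

Forward primer TCTGAGAGTCG is found on the top strand at positions 11–21.
The reverse primer's reverse complement is AACCTCCCGG, which matches the template at positions 34–43.
The product is the template from position 11 through 43 (33 bp).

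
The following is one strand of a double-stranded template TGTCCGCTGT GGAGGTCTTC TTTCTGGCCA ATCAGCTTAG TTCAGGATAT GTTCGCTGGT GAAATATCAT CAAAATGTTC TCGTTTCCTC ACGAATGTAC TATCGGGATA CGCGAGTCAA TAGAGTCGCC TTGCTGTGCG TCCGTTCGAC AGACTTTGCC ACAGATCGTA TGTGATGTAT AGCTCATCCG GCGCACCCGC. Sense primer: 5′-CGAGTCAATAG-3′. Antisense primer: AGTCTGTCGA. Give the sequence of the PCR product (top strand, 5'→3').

5'-CGAGTCAATAGAGTCGCCTTGCTGTGCGTCCGTTCGACAGACT-3'

The forward primer matches the template at positions 113–123.
Taking the reverse complement of AGTCTGTCGA gives TCGACAGACT, found at positions 146–155 on the template; the primer anneals here to the top strand with its 3' end pointing upstream.
The product is the template from position 113 through 155 (43 bp).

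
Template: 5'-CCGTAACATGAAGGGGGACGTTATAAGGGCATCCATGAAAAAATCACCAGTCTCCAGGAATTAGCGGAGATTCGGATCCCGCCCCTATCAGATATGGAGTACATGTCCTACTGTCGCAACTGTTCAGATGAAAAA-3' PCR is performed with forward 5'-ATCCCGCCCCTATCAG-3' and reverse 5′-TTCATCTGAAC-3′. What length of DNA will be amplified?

57 bp

Forward primer ATCCCGCCCCTATCAG is found on the top strand at positions 76–91.
The reverse primer's reverse complement is GTTCAGATGAA, which matches the template at positions 122–132.
The product runs from position 76 to position 132, so its length is 132 − 76 + 1 = 57 bp.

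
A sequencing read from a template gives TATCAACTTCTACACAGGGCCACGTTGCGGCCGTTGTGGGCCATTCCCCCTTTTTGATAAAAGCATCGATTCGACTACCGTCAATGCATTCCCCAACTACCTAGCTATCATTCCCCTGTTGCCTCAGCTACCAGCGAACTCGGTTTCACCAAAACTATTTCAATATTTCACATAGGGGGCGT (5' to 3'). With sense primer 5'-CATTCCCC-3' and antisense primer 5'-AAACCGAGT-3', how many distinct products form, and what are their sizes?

The forward primer CATTCCCC matches the top strand at positions 42–49, 87–94, 109–116.
The reverse primer's reverse complement is ACTCGGTTT, matching at positions 138–146.
Each forward site pairs with the reverse site to give a product ending at position 146: sizes 105, 60, 38 bp.

Three products: 105 bp, 60 bp, 38 bp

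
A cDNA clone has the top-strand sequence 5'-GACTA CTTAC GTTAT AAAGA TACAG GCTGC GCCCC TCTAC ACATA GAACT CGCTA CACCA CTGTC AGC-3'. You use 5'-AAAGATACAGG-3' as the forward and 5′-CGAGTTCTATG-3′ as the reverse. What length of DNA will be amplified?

37 bp

Scanning the template, AAAGATACAGG occurs at positions 16–26; this primer anneals to the bottom strand there with its 3' end pointing downstream.
Taking the reverse complement of CGAGTTCTATG gives CATAGAACTCG, found at positions 42–52 on the template; the primer anneals here to the top strand with its 3' end pointing upstream.
The product runs from position 16 to position 52, so its length is 52 − 16 + 1 = 37 bp.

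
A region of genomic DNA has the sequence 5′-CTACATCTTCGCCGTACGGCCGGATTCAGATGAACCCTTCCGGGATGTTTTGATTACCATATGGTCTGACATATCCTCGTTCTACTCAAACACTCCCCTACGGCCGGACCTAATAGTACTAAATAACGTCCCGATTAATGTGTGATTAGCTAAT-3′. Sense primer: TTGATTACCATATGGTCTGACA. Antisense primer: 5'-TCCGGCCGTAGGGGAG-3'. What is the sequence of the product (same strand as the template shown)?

5'-TTGATTACCATATGGTCTGACATATCCTCGTTCTACTCAAACACTCCCCTACGGCCGGA-3'

The forward primer matches the template at positions 50–71.
Reverse complement of the reverse primer: CTCCCCTACGGCCGGA. This occurs on the top strand at positions 93–108.
The product is the template from position 50 through 108 (59 bp).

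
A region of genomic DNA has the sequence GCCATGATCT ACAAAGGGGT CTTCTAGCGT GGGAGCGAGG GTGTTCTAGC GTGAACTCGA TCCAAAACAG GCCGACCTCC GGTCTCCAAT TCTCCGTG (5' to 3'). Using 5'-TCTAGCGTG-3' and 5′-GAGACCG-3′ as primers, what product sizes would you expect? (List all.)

64 bp, 42 bp

The forward primer TCTAGCGTG matches the top strand at positions 23–31, 45–53.
The reverse primer's reverse complement is CGGTCTC, matching at positions 80–86.
Each forward site pairs with the reverse site to give a product ending at position 86: sizes 64, 42 bp.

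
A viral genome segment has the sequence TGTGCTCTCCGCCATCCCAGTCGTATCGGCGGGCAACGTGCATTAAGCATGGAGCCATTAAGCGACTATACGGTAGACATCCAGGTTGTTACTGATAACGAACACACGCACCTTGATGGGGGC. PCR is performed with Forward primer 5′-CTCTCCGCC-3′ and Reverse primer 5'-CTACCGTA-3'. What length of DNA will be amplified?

Forward primer CTCTCCGCC is found on the top strand at positions 5–13.
Reverse complement of the reverse primer: TACGGTAG. This occurs on the top strand at positions 69–76.
Product length = (reverse-primer end) − (forward-primer start) + 1 = 76 − 5 + 1 = 72 bp.

72 bp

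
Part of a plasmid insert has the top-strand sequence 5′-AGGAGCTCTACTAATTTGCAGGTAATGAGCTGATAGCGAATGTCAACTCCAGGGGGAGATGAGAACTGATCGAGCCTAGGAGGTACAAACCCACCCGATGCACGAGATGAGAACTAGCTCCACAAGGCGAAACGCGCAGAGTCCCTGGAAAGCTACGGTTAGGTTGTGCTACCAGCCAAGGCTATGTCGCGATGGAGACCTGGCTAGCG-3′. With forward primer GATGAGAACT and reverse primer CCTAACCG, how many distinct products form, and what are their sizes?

The forward primer GATGAGAACT matches the top strand at positions 58–67, 106–115.
The reverse primer's reverse complement is CGGTTAGG, matching at positions 156–163.
Each forward site pairs with the reverse site to give a product ending at position 163: sizes 106, 58 bp.

Two products: 106 bp, 58 bp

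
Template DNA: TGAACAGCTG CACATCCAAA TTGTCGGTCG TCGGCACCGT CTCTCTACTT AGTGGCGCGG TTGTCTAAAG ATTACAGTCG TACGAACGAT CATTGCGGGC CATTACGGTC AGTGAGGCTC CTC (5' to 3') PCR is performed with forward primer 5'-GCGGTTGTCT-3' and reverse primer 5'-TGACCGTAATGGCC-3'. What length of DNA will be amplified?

Forward primer GCGGTTGTCT is found on the top strand at positions 57–66.
Taking the reverse complement of TGACCGTAATGGCC gives GGCCATTACGGTCA, found at positions 98–111 on the template; the primer anneals here to the top strand with its 3' end pointing upstream.
The product runs from position 57 to position 111, so its length is 111 − 57 + 1 = 55 bp.

55 bp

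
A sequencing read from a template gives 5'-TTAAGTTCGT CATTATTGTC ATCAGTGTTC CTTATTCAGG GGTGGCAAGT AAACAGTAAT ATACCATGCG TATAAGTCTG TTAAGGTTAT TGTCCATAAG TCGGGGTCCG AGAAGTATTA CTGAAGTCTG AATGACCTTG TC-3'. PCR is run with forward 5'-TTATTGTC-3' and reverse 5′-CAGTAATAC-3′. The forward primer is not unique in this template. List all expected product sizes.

111 bp, 37 bp

The forward primer TTATTGTC matches the top strand at positions 13–20, 87–94.
The reverse primer's reverse complement is GTATTACTG, matching at positions 115–123.
Each forward site pairs with the reverse site to give a product ending at position 123: sizes 111, 37 bp.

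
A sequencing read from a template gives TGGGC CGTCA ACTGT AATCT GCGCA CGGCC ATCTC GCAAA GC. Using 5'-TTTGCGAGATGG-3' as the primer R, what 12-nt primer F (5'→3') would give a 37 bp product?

5'-GCCGTCAACTGT-3'

The reverse primer's reverse complement CCATCTCGCAAA matches the template at positions 29–40, so the product ends at position 40.
A 37 bp product then starts at position 40 − 37 + 1 = 4.
The forward primer is identical to the top strand there: GCCGTCAACTGT.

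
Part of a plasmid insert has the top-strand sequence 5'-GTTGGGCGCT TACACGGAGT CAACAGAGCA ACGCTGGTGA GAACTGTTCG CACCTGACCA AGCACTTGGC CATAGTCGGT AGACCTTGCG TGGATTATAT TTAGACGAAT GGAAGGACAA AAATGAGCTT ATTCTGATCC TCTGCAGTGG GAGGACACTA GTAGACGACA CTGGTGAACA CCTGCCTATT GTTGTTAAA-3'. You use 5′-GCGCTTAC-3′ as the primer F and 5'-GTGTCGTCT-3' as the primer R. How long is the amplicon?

166 bp

The forward primer matches the template at positions 6–13.
Reverse complement of the reverse primer: AGACGACAC. This occurs on the top strand at positions 163–171.
Product length = (reverse-primer end) − (forward-primer start) + 1 = 171 − 6 + 1 = 166 bp.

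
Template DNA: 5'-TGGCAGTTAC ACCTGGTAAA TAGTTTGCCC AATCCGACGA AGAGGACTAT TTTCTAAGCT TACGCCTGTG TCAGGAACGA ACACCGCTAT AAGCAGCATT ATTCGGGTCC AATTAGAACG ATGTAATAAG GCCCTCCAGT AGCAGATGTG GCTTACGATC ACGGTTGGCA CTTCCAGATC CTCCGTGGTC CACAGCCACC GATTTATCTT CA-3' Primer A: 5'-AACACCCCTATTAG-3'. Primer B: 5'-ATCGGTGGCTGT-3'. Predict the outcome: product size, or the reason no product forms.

No product — primer A has no binding site in the template.

Primer A (AACACCCCTATTAG) does not match the top strand, and its reverse complement CTAATAGGGGTGTT does not match either.
With no annealing site for primer A, no amplification occurs.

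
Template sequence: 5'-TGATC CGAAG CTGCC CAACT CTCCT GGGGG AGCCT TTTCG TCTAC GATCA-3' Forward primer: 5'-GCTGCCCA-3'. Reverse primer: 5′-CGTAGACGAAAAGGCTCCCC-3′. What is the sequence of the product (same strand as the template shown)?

5'-GCTGCCCAACTCTCCTGGGGGAGCCTTTTCGTCTACG-3'

Forward primer GCTGCCCA is found on the top strand at positions 10–17.
Taking the reverse complement of CGTAGACGAAAAGGCTCCCC gives GGGGAGCCTTTTCGTCTACG, found at positions 27–46 on the template; the primer anneals here to the top strand with its 3' end pointing upstream.
The product is the template from position 10 through 46 (37 bp).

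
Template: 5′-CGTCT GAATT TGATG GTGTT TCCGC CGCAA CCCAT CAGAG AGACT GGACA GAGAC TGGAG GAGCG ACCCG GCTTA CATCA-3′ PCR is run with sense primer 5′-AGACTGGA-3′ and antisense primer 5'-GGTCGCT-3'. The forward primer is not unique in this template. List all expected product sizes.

The forward primer AGACTGGA matches the top strand at positions 41–48, 52–59.
The reverse primer's reverse complement is AGCGACC, matching at positions 62–68.
Each forward site pairs with the reverse site to give a product ending at position 68: sizes 28, 17 bp.

28 bp, 17 bp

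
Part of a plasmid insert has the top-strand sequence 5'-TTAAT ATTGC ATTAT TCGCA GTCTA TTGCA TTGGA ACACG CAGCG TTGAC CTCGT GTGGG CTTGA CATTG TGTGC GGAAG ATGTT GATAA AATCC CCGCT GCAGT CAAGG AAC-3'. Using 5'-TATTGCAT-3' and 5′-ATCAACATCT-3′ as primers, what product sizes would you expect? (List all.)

The forward primer TATTGCAT matches the top strand at positions 5–12, 24–31.
The reverse primer's reverse complement is AGATGTTGAT, matching at positions 79–88.
Each forward site pairs with the reverse site to give a product ending at position 88: sizes 84, 65 bp.

84 bp, 65 bp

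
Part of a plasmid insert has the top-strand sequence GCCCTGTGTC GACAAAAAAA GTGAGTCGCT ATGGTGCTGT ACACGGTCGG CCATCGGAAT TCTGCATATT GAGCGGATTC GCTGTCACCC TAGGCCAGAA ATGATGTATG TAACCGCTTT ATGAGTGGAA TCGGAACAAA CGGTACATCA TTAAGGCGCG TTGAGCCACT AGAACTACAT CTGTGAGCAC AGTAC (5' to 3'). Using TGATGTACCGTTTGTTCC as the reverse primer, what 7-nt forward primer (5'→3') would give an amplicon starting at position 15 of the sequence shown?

5'-AAAAAAG-3'

The reverse primer's reverse complement GGAACAAACGGTACATCA matches the template at positions 133–150; the product starts at position 15.
The forward primer is identical to the top strand over positions 15–21: AAAAAAG.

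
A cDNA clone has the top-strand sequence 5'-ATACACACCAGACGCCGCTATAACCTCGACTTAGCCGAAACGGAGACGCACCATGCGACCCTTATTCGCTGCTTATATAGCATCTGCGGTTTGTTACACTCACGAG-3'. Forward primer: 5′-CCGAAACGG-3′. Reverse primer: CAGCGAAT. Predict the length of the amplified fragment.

37 bp

Forward primer CCGAAACGG is found on the top strand at positions 35–43.
Reverse complement of the reverse primer: ATTCGCTG. This occurs on the top strand at positions 64–71.
Product length = (reverse-primer end) − (forward-primer start) + 1 = 71 − 35 + 1 = 37 bp.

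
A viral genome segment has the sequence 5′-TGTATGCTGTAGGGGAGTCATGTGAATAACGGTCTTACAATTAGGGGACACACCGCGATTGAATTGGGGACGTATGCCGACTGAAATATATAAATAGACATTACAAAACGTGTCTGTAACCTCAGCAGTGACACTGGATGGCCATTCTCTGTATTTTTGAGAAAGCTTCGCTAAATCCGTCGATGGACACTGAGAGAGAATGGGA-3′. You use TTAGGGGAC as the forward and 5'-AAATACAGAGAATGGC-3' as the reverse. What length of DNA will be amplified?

116 bp

The forward primer matches the template at positions 41–49.
Reverse complement of the reverse primer: GCCATTCTCTGTATTT. This occurs on the top strand at positions 141–156.
Product length = (reverse-primer end) − (forward-primer start) + 1 = 156 − 41 + 1 = 116 bp.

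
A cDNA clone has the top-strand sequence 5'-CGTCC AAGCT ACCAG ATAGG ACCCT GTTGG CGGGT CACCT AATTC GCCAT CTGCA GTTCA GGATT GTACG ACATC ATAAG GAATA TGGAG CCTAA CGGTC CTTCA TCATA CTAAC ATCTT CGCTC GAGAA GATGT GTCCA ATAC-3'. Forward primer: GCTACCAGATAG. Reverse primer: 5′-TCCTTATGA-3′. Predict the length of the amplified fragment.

75 bp

Scanning the template, GCTACCAGATAG occurs at positions 8–19; this primer anneals to the bottom strand there with its 3' end pointing downstream.
The reverse primer's reverse complement is TCATAAGGA, which matches the template at positions 74–82.
Product length = (reverse-primer end) − (forward-primer start) + 1 = 82 − 8 + 1 = 75 bp.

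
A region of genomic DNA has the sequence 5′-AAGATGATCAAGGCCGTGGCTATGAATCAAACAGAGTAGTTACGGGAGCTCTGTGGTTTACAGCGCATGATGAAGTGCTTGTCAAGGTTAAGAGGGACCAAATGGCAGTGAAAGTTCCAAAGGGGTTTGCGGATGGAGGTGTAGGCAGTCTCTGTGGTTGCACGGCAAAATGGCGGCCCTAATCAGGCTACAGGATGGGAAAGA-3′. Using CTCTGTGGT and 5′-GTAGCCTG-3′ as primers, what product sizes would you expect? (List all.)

143 bp, 42 bp

The forward primer CTCTGTGGT matches the top strand at positions 49–57, 150–158.
The reverse primer's reverse complement is CAGGCTAC, matching at positions 184–191.
Each forward site pairs with the reverse site to give a product ending at position 191: sizes 143, 42 bp.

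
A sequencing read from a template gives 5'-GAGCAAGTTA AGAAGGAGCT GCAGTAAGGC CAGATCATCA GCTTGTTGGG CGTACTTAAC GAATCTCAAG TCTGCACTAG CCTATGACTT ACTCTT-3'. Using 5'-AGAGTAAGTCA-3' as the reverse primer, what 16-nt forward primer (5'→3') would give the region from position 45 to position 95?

5'-GTTGGGCGTACTTAAC-3'

The reverse primer's reverse complement TGACTTACTCT matches the template at positions 85–95; the product starts at position 45.
The forward primer is identical to the top strand over positions 45–60: GTTGGGCGTACTTAAC.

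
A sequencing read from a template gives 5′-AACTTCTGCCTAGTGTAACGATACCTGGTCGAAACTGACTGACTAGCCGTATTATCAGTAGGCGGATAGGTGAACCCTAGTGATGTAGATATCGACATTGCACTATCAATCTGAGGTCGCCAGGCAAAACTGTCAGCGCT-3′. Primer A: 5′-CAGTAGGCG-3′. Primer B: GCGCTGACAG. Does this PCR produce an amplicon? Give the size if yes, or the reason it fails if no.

Primer A (CAGTAGGCG) matches the top strand at positions 56–64; it acts as a forward primer.
Primer B's reverse complement is CTGTCAGCGC, matching the top strand at positions 130–139; it acts as a reverse primer.
The 3' ends face each other across positions 56–139, giving an 84 bp product.

Yes — an 84 bp product.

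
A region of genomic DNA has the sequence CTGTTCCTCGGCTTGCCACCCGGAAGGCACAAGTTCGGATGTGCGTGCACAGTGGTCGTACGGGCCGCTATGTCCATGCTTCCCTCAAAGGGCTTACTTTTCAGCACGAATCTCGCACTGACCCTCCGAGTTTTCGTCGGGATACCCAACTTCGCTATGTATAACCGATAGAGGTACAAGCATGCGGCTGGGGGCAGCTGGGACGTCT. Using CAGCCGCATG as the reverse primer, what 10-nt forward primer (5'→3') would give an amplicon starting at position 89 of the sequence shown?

The reverse primer's reverse complement CATGCGGCTG matches the template at positions 181–190; the product starts at position 89.
The forward primer is identical to the top strand over positions 89–98: AGGGCTTACT.

5'-AGGGCTTACT-3'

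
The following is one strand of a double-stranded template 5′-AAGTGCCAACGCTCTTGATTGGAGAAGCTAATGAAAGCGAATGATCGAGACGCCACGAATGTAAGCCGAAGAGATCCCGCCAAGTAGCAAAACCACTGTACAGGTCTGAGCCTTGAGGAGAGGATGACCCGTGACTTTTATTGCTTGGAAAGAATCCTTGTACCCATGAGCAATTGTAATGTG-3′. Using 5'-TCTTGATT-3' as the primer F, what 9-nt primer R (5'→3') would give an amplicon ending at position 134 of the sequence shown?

5'-TCACGGGTC-3'

The forward primer binds at positions 13–20; the product's 3' end on the top strand is position 134.
The reverse primer anneals to the top strand over positions 126–134, i.e. to GACCCGTGA.
Its sequence written 5'→3' is the reverse complement: TCACGGGTC.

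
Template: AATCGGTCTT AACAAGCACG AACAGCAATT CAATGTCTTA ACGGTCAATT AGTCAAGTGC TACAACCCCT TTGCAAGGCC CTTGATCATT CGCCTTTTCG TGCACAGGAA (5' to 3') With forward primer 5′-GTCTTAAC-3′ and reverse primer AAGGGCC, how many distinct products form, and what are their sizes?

Two products: 78 bp, 49 bp

The forward primer GTCTTAAC matches the top strand at positions 6–13, 35–42.
The reverse primer's reverse complement is GGCCCTT, matching at positions 77–83.
Each forward site pairs with the reverse site to give a product ending at position 83: sizes 78, 49 bp.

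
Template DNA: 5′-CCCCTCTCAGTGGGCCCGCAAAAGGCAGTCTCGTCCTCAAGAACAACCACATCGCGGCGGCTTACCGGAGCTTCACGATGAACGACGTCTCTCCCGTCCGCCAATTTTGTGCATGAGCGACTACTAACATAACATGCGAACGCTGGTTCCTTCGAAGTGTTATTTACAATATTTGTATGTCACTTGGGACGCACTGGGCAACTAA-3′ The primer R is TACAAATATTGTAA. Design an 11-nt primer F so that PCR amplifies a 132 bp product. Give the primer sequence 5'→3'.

5'-ACCACATCGCG-3'

The reverse primer's reverse complement TTACAATATTTGTA matches the template at positions 164–177, so the product ends at position 177.
A 132 bp product then starts at position 177 − 132 + 1 = 46.
The forward primer is identical to the top strand there: ACCACATCGCG.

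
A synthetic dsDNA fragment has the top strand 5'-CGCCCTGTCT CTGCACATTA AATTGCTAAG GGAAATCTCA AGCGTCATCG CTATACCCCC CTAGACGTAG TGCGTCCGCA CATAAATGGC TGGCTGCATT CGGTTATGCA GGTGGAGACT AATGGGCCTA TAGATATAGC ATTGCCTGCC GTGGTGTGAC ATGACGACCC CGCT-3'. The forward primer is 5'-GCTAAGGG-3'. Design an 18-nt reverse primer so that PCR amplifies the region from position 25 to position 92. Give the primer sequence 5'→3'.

The product's 3' end on the top strand is position 92.
The reverse primer anneals to the top strand over positions 75–92, i.e. to TCCGCACATAAATGGCTG.
Its sequence written 5'→3' is the reverse complement: CAGCCATTTATGTGCGGA.

5'-CAGCCATTTATGTGCGGA-3'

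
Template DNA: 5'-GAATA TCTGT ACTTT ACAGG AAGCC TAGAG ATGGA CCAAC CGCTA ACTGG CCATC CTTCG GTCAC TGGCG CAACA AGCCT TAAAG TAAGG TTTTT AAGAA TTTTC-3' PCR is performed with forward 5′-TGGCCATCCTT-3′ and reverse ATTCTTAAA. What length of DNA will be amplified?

54 bp

The forward primer matches the template at positions 48–58.
The reverse primer's reverse complement is TTTAAGAAT, which matches the template at positions 93–101.
Amplicon spans positions 48–101: 54 bp.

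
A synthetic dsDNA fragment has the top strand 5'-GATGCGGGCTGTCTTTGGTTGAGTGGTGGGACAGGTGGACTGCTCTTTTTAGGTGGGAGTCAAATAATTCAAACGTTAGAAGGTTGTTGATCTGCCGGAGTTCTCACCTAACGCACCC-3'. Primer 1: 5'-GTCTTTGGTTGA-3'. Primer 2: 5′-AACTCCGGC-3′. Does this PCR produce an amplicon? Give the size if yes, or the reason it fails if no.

Yes — a 92 bp product.

Primer 1 (GTCTTTGGTTGA) matches the top strand at positions 11–22; it acts as a forward primer.
Primer 2's reverse complement is GCCGGAGTT, matching the top strand at positions 94–102; it acts as a reverse primer.
The 3' ends face each other across positions 11–102, giving a 92 bp product.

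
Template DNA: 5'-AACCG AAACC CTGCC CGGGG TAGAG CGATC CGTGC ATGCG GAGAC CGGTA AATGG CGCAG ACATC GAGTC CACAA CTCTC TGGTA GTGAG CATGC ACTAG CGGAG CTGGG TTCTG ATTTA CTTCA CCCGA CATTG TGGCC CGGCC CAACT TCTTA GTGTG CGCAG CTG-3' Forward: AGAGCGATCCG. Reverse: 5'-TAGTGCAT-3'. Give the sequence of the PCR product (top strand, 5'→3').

Scanning the template, AGAGCGATCCG occurs at positions 22–32; this primer anneals to the bottom strand there with its 3' end pointing downstream.
Reverse complement of the reverse primer: ATGCACTA. This occurs on the top strand at positions 92–99.
The product is the template from position 22 through 99 (78 bp).

5'-AGAGCGATCCGTGCATGCGGAGACCGGTAAATGGCGCAGACATCGAGTCCACAACTCTCTGGTAGTGAGCATGCACTA-3'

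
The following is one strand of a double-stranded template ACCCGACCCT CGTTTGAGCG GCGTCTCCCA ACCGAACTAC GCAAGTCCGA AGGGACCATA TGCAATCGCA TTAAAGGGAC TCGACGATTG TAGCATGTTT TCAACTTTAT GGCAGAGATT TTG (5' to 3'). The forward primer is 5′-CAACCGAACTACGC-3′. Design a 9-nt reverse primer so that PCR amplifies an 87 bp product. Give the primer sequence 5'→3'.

5'-CTGCCATAA-3'

The forward primer binds at positions 29–42, so an 87 bp product ends at position 29 + 87 − 1 = 115.
The reverse primer anneals to the top strand over positions 107–115, i.e. to TTATGGCAG.
Its sequence written 5'→3' is the reverse complement: CTGCCATAA.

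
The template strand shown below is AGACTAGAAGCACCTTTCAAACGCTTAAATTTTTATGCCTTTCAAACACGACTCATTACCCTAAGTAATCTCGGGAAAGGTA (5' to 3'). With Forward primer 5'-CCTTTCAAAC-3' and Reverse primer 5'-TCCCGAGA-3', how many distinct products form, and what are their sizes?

The forward primer CCTTTCAAAC matches the top strand at positions 13–22, 38–47.
The reverse primer's reverse complement is TCTCGGGA, matching at positions 69–76.
Each forward site pairs with the reverse site to give a product ending at position 76: sizes 64, 39 bp.

Two products: 64 bp, 39 bp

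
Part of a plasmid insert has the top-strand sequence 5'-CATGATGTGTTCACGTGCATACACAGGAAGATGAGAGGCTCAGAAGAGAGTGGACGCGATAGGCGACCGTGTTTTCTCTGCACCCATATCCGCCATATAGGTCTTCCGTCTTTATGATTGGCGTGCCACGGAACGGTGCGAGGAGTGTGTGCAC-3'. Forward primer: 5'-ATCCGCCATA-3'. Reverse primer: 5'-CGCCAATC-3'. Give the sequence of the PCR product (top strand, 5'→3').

Forward primer ATCCGCCATA is found on the top strand at positions 88–97.
Reverse complement of the reverse primer: GATTGGCG. This occurs on the top strand at positions 116–123.
The product is the template from position 88 through 123 (36 bp).

5'-ATCCGCCATATAGGTCTTCCGTCTTTATGATTGGCG-3'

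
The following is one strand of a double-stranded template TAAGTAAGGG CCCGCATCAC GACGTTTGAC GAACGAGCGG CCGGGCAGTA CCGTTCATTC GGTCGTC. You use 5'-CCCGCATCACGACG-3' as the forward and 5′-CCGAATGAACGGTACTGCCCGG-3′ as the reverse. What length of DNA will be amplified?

Scanning the template, CCCGCATCACGACG occurs at positions 11–24; this primer anneals to the bottom strand there with its 3' end pointing downstream.
The reverse primer's reverse complement is CCGGGCAGTACCGTTCATTCGG, which matches the template at positions 41–62.
Product length = (reverse-primer end) − (forward-primer start) + 1 = 62 − 11 + 1 = 52 bp.

52 bp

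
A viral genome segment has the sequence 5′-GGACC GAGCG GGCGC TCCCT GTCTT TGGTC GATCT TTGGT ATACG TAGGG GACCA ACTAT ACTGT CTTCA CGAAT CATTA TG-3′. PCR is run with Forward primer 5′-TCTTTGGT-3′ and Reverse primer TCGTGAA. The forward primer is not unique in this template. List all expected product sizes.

The forward primer TCTTTGGT matches the top strand at positions 22–29, 33–40.
The reverse primer's reverse complement is TTCACGA, matching at positions 67–73.
Each forward site pairs with the reverse site to give a product ending at position 73: sizes 52, 41 bp.

52 bp, 41 bp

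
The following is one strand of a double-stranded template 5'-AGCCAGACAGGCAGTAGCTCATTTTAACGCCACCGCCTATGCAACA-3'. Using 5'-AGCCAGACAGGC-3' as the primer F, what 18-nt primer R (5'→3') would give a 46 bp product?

5'-TGTTGCATAGGCGGTGGC-3'

The forward primer binds at positions 1–12, so a 46 bp product ends at position 1 + 46 − 1 = 46.
The reverse primer anneals to the top strand over positions 29–46, i.e. to GCCACCGCCTATGCAACA.
Its sequence written 5'→3' is the reverse complement: TGTTGCATAGGCGGTGGC.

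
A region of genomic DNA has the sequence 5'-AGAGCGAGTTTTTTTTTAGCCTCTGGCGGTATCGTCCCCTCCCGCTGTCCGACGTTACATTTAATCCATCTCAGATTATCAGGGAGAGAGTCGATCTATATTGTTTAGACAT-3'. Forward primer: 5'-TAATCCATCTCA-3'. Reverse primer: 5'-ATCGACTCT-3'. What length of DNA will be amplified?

34 bp

Forward primer TAATCCATCTCA is found on the top strand at positions 62–73.
Reverse complement of the reverse primer: AGAGTCGAT. This occurs on the top strand at positions 87–95.
Product length = (reverse-primer end) − (forward-primer start) + 1 = 95 − 62 + 1 = 34 bp.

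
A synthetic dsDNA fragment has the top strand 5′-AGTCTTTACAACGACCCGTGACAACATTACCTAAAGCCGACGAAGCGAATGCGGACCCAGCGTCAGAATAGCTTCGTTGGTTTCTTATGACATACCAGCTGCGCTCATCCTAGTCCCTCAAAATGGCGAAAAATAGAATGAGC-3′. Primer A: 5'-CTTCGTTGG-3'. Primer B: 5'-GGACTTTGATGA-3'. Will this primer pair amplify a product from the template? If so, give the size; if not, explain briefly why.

No product — primer B has no binding site in the template.

Primer B (GGACTTTGATGA) does not match the top strand, and its reverse complement TCATCAAAGTCC does not match either.
With no annealing site for primer B, no amplification occurs.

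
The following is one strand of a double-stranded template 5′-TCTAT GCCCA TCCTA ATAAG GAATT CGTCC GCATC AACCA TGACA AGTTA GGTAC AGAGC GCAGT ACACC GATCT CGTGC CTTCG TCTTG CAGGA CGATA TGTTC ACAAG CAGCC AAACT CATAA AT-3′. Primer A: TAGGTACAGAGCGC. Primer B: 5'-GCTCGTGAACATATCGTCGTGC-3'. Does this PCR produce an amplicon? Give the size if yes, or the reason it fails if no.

Primer B (GCTCGTGAACATATCGTCGTGC) does not match the top strand, and its reverse complement GCACGACGATATGTTCACGAGC does not match either.
With no annealing site for primer B, no amplification occurs.

No product — primer B has no binding site in the template.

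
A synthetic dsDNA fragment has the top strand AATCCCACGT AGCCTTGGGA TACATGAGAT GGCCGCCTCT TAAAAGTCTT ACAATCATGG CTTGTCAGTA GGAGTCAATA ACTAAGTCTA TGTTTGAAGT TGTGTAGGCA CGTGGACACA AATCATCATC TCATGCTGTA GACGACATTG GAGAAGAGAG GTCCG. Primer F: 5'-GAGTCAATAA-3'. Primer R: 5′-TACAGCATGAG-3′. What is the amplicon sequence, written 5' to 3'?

The forward primer matches the template at positions 72–81.
Taking the reverse complement of TACAGCATGAG gives CTCATGCTGTA, found at positions 130–140 on the template; the primer anneals here to the top strand with its 3' end pointing upstream.
The product is the template from position 72 through 140 (69 bp).

5'-GAGTCAATAACTAAGTCTATGTTTGAAGTTGTGTAGGCACGTGGACACAAATCATCATCTCATGCTGTA-3'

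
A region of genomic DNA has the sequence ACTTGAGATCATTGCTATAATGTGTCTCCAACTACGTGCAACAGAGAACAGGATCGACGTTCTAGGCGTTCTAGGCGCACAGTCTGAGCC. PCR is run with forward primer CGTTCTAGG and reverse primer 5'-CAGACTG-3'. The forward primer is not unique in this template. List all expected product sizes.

The forward primer CGTTCTAGG matches the top strand at positions 58–66, 67–75.
The reverse primer's reverse complement is CAGTCTG, matching at positions 80–86.
Each forward site pairs with the reverse site to give a product ending at position 86: sizes 29, 20 bp.

29 bp, 20 bp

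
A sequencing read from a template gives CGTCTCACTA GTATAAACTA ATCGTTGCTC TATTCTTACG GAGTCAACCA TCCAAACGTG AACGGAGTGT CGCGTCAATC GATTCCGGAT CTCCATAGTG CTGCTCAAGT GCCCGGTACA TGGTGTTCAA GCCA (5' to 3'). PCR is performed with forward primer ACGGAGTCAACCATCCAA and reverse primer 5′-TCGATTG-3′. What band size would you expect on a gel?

45 bp

Scanning the template, ACGGAGTCAACCATCCAA occurs at positions 38–55; this primer anneals to the bottom strand there with its 3' end pointing downstream.
The reverse primer's reverse complement is CAATCGA, which matches the template at positions 76–82.
Amplicon spans positions 38–82: 45 bp.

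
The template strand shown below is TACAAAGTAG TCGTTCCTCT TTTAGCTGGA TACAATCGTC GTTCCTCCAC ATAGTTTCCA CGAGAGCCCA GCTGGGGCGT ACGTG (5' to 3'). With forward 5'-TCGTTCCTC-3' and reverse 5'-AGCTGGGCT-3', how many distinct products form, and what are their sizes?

Two products: 63 bp, 35 bp

The forward primer TCGTTCCTC matches the top strand at positions 11–19, 39–47.
The reverse primer's reverse complement is AGCCCAGCT, matching at positions 65–73.
Each forward site pairs with the reverse site to give a product ending at position 73: sizes 63, 35 bp.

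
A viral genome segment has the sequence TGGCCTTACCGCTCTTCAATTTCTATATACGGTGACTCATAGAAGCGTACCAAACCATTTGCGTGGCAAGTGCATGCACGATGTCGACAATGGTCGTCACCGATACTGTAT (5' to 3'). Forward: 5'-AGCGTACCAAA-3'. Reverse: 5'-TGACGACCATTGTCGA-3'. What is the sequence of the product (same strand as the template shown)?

Scanning the template, AGCGTACCAAA occurs at positions 44–54; this primer anneals to the bottom strand there with its 3' end pointing downstream.
Reverse complement of the reverse primer: TCGACAATGGTCGTCA. This occurs on the top strand at positions 84–99.
The product is the template from position 44 through 99 (56 bp).

5'-AGCGTACCAAACCATTTGCGTGGCAAGTGCATGCACGATGTCGACAATGGTCGTCA-3'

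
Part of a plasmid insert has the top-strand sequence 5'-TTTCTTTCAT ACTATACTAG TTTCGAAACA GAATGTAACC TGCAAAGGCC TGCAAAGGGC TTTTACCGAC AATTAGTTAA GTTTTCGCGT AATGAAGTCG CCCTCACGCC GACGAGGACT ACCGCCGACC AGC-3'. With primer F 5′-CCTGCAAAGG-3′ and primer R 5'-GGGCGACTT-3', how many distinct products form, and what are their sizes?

Two products: 65 bp, 55 bp

The forward primer CCTGCAAAGG matches the top strand at positions 39–48, 49–58.
The reverse primer's reverse complement is AAGTCGCCC, matching at positions 95–103.
Each forward site pairs with the reverse site to give a product ending at position 103: sizes 65, 55 bp.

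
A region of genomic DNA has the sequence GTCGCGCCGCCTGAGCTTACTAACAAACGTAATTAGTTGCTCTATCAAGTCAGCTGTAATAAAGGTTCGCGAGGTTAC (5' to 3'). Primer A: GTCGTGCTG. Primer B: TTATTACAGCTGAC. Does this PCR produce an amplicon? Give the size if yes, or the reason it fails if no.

No product — primer A has no binding site in the template.

Primer A (GTCGTGCTG) does not match the top strand, and its reverse complement CAGCACGAC does not match either.
With no annealing site for primer A, no amplification occurs.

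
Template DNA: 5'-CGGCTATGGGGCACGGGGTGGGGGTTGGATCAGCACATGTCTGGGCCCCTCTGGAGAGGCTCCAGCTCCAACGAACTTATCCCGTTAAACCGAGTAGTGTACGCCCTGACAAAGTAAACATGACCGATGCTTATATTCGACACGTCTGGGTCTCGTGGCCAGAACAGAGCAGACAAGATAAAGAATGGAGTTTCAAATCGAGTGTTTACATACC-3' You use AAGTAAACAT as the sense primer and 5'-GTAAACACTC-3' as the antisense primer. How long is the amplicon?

98 bp

The forward primer matches the template at positions 112–121.
Taking the reverse complement of GTAAACACTC gives GAGTGTTTAC, found at positions 200–209 on the template; the primer anneals here to the top strand with its 3' end pointing upstream.
Amplicon spans positions 112–209: 98 bp.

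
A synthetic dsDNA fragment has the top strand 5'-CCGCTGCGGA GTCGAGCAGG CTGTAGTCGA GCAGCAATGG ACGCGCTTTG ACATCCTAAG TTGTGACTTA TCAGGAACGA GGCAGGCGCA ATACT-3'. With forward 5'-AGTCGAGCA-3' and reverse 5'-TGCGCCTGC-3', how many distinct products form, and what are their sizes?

Two products: 81 bp, 66 bp

The forward primer AGTCGAGCA matches the top strand at positions 10–18, 25–33.
The reverse primer's reverse complement is GCAGGCGCA, matching at positions 82–90.
Each forward site pairs with the reverse site to give a product ending at position 90: sizes 81, 66 bp.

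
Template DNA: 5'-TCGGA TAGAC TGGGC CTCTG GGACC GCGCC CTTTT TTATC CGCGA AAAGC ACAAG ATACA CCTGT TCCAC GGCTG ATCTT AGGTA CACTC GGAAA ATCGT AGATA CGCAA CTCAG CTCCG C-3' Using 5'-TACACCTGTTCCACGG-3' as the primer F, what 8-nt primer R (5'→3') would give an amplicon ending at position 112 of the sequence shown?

5'-AGTTGCGT-3'

The forward primer binds at positions 57–72; the product's 3' end on the top strand is position 112.
The reverse primer anneals to the top strand over positions 105–112, i.e. to ACGCAACT.
Its sequence written 5'→3' is the reverse complement: AGTTGCGT.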